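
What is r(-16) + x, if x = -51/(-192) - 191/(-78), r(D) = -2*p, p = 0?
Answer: 6775/2496 ≈ 2.7143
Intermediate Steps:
r(D) = 0 (r(D) = -2*0 = 0)
x = 6775/2496 (x = -51*(-1/192) - 191*(-1/78) = 17/64 + 191/78 = 6775/2496 ≈ 2.7143)
r(-16) + x = 0 + 6775/2496 = 6775/2496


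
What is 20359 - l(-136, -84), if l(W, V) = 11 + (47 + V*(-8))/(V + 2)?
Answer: 1669255/82 ≈ 20357.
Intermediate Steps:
l(W, V) = 11 + (47 - 8*V)/(2 + V)
20359 - l(-136, -84) = 20359 - 3*(23 - 84)/(2 - 84) = 20359 - 3*(-61)/(-82) = 20359 - 3*(-1)*(-61)/82 = 20359 - 1*183/82 = 20359 - 183/82 = 1669255/82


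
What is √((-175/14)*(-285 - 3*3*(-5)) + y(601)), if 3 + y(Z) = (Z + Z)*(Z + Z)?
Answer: √1447801 ≈ 1203.2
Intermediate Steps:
y(Z) = -3 + 4*Z² (y(Z) = -3 + (Z + Z)*(Z + Z) = -3 + (2*Z)*(2*Z) = -3 + 4*Z²)
√((-175/14)*(-285 - 3*3*(-5)) + y(601)) = √((-175/14)*(-285 - 3*3*(-5)) + (-3 + 4*601²)) = √((-175*1/14)*(-285 - 9*(-5)) + (-3 + 4*361201)) = √(-25*(-285 + 45)/2 + (-3 + 1444804)) = √(-25/2*(-240) + 1444801) = √(3000 + 1444801) = √1447801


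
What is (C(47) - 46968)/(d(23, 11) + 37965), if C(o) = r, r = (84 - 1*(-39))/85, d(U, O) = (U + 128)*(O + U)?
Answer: -3992157/3663415 ≈ -1.0897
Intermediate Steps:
d(U, O) = (128 + U)*(O + U)
r = 123/85 (r = (84 + 39)*(1/85) = 123*(1/85) = 123/85 ≈ 1.4471)
C(o) = 123/85
(C(47) - 46968)/(d(23, 11) + 37965) = (123/85 - 46968)/((23**2 + 128*11 + 128*23 + 11*23) + 37965) = -3992157/(85*((529 + 1408 + 2944 + 253) + 37965)) = -3992157/(85*(5134 + 37965)) = -3992157/85/43099 = -3992157/85*1/43099 = -3992157/3663415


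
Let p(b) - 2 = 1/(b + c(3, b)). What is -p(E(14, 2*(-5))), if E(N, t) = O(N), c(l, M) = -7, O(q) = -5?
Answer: -23/12 ≈ -1.9167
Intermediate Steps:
E(N, t) = -5
p(b) = 2 + 1/(-7 + b) (p(b) = 2 + 1/(b - 7) = 2 + 1/(-7 + b))
-p(E(14, 2*(-5))) = -(-13 + 2*(-5))/(-7 - 5) = -(-13 - 10)/(-12) = -(-1)*(-23)/12 = -1*23/12 = -23/12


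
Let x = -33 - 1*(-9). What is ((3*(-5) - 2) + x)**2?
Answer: 1681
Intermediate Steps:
x = -24 (x = -33 + 9 = -24)
((3*(-5) - 2) + x)**2 = ((3*(-5) - 2) - 24)**2 = ((-15 - 2) - 24)**2 = (-17 - 24)**2 = (-41)**2 = 1681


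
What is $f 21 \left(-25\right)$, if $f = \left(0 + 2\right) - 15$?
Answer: $6825$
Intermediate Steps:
$f = -13$ ($f = 2 - 15 = -13$)
$f 21 \left(-25\right) = \left(-13\right) 21 \left(-25\right) = \left(-273\right) \left(-25\right) = 6825$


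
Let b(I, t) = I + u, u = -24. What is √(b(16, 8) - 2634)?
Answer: I*√2642 ≈ 51.4*I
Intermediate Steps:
b(I, t) = -24 + I (b(I, t) = I - 24 = -24 + I)
√(b(16, 8) - 2634) = √((-24 + 16) - 2634) = √(-8 - 2634) = √(-2642) = I*√2642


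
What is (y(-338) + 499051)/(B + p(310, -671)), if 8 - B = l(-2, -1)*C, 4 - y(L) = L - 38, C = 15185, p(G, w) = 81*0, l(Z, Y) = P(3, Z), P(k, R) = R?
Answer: 166477/10126 ≈ 16.441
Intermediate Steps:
l(Z, Y) = Z
p(G, w) = 0
y(L) = 42 - L (y(L) = 4 - (L - 38) = 4 - (-38 + L) = 4 + (38 - L) = 42 - L)
B = 30378 (B = 8 - (-2)*15185 = 8 - 1*(-30370) = 8 + 30370 = 30378)
(y(-338) + 499051)/(B + p(310, -671)) = ((42 - 1*(-338)) + 499051)/(30378 + 0) = ((42 + 338) + 499051)/30378 = (380 + 499051)*(1/30378) = 499431*(1/30378) = 166477/10126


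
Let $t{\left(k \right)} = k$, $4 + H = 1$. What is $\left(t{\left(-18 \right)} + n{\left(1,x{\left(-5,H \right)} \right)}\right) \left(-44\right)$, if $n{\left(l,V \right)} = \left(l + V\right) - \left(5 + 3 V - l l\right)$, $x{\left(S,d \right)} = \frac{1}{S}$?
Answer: $\frac{4532}{5} \approx 906.4$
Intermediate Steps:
$H = -3$ ($H = -4 + 1 = -3$)
$n{\left(l,V \right)} = -5 + l + l^{2} - 2 V$ ($n{\left(l,V \right)} = \left(V + l\right) - \left(5 - l^{2} + 3 V\right) = -5 + l + l^{2} - 2 V$)
$\left(t{\left(-18 \right)} + n{\left(1,x{\left(-5,H \right)} \right)}\right) \left(-44\right) = \left(-18 + \left(-5 + 1 + 1^{2} - \frac{2}{-5}\right)\right) \left(-44\right) = \left(-18 + \left(-5 + 1 + 1 - - \frac{2}{5}\right)\right) \left(-44\right) = \left(-18 + \left(-5 + 1 + 1 + \frac{2}{5}\right)\right) \left(-44\right) = \left(-18 - \frac{13}{5}\right) \left(-44\right) = \left(- \frac{103}{5}\right) \left(-44\right) = \frac{4532}{5}$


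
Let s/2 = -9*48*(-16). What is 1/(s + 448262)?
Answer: 1/462086 ≈ 2.1641e-6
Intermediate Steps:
s = 13824 (s = 2*(-9*48*(-16)) = 2*(-432*(-16)) = 2*6912 = 13824)
1/(s + 448262) = 1/(13824 + 448262) = 1/462086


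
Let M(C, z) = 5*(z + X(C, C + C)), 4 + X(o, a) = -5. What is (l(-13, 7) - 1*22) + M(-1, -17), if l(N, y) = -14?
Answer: -166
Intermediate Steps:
X(o, a) = -9 (X(o, a) = -4 - 5 = -9)
M(C, z) = -45 + 5*z (M(C, z) = 5*(z - 9) = 5*(-9 + z) = -45 + 5*z)
(l(-13, 7) - 1*22) + M(-1, -17) = (-14 - 1*22) + (-45 + 5*(-17)) = (-14 - 22) + (-45 - 85) = -36 - 130 = -166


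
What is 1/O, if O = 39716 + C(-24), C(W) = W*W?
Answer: 1/40292 ≈ 2.4819e-5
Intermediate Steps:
C(W) = W**2
O = 40292 (O = 39716 + (-24)**2 = 39716 + 576 = 40292)
1/O = 1/40292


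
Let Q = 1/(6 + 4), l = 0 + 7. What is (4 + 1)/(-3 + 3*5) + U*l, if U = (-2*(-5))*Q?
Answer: 89/12 ≈ 7.4167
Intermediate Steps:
l = 7
Q = 1/10 ≈ 0.10000
U = 1 (U = -2*(-5)*(1/10) = 10*(1/10) = 1)
(4 + 1)/(-3 + 3*5) + U*l = (4 + 1)/(-3 + 3*5) + 1*7 = 5/(-3 + 15) + 7 = 5/12 + 7 = 89/12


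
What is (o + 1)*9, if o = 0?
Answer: 9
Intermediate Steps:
(o + 1)*9 = (0 + 1)*9 = 1*9 = 9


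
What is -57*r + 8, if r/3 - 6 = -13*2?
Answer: 3428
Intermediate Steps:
r = -60 (r = 18 + 3*(-13*2) = 18 + 3*(-26) = 18 - 78 = -60)
-57*r + 8 = -57*(-60) + 8 = 3420 + 8 = 3428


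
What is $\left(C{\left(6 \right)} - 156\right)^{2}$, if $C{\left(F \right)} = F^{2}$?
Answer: $14400$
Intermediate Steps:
$\left(C{\left(6 \right)} - 156\right)^{2} = \left(6^{2} - 156\right)^{2} = \left(36 - 156\right)^{2} = \left(-120\right)^{2} = 14400$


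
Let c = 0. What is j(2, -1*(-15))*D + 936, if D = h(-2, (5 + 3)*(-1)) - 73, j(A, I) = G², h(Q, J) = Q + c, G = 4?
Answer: -264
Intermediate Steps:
h(Q, J) = Q (h(Q, J) = Q + 0 = Q)
j(A, I) = 16 (j(A, I) = 4² = 16)
D = -75 (D = -2 - 73 = -75)
j(2, -1*(-15))*D + 936 = 16*(-75) + 936 = -1200 + 936 = -264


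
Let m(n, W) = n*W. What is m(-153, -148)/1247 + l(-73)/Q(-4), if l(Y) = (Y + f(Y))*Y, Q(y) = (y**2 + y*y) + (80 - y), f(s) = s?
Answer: 274435/2494 ≈ 110.04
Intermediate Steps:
Q(y) = 80 - y + 2*y**2 (Q(y) = (y**2 + y**2) + (80 - y) = 2*y**2 + (80 - y) = 80 - y + 2*y**2)
m(n, W) = W*n
l(Y) = 2*Y**2 (l(Y) = (Y + Y)*Y = (2*Y)*Y = 2*Y**2)
m(-153, -148)/1247 + l(-73)/Q(-4) = -148*(-153)/1247 + (2*(-73)**2)/(80 - 1*(-4) + 2*(-4)**2) = 22644*(1/1247) + (2*5329)/(80 + 4 + 2*16) = 22644/1247 + 10658/(80 + 4 + 32) = 22644/1247 + 10658/116 = 22644/1247 + 10658*(1/116) = 22644/1247 + 5329/58 = 274435/2494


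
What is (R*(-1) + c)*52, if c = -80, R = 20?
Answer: -5200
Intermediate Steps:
(R*(-1) + c)*52 = (20*(-1) - 80)*52 = (-20 - 80)*52 = -100*52 = -5200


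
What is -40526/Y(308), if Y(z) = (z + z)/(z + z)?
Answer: -40526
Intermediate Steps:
Y(z) = 1 (Y(z) = (2*z)/((2*z)) = (2*z)*(1/(2*z)) = 1)
-40526/Y(308) = -40526/1 = -40526*1 = -40526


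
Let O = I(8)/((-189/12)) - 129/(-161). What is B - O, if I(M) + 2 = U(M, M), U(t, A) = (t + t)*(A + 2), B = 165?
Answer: 252460/1449 ≈ 174.23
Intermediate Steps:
U(t, A) = 2*t*(2 + A) (U(t, A) = (2*t)*(2 + A) = 2*t*(2 + A))
I(M) = -2 + 2*M*(2 + M)
O = -13375/1449 (O = (-2 + 2*8*(2 + 8))/((-189/12)) - 129/(-161) = (-2 + 2*8*10)/((-189*1/12)) - 129*(-1/161) = (-2 + 160)/(-63/4) + 129/161 = 158*(-4/63) + 129/161 = -632/63 + 129/161 = -13375/1449 ≈ -9.2305)
B - O = 165 - 1*(-13375/1449) = 165 + 13375/1449 = 252460/1449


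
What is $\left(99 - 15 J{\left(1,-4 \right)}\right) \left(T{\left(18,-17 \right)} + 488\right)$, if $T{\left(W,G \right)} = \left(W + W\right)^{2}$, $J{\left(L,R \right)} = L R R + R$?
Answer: $-144504$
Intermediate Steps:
$J{\left(L,R \right)} = R + L R^{2}$ ($J{\left(L,R \right)} = L R^{2} + R = R + L R^{2}$)
$T{\left(W,G \right)} = 4 W^{2}$ ($T{\left(W,G \right)} = \left(2 W\right)^{2} = 4 W^{2}$)
$\left(99 - 15 J{\left(1,-4 \right)}\right) \left(T{\left(18,-17 \right)} + 488\right) = \left(99 - 15 \left(- 4 \left(1 + 1 \left(-4\right)\right)\right)\right) \left(4 \cdot 18^{2} + 488\right) = \left(99 - 15 \left(- 4 \left(1 - 4\right)\right)\right) \left(4 \cdot 324 + 488\right) = \left(99 - 15 \left(\left(-4\right) \left(-3\right)\right)\right) \left(1296 + 488\right) = \left(99 - 180\right) 1784 = \left(-81\right) 1784 = -144504$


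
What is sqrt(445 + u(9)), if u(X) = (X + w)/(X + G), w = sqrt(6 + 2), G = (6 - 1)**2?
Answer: sqrt(514726 + 68*sqrt(2))/34 ≈ 21.103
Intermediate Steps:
G = 25 (G = 5**2 = 25)
w = 2*sqrt(2) (w = sqrt(8) = 2*sqrt(2) ≈ 2.8284)
u(X) = (X + 2*sqrt(2))/(25 + X) (u(X) = (X + 2*sqrt(2))/(X + 25) = (X + 2*sqrt(2))/(25 + X))
sqrt(445 + u(9)) = sqrt(445 + (9 + 2*sqrt(2))/(25 + 9)) = sqrt(445 + (9 + 2*sqrt(2))/34) = sqrt(445 + (9/34 + sqrt(2)/17)) = sqrt(15139/34 + sqrt(2)/17)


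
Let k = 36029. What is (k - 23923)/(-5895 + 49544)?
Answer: 12106/43649 ≈ 0.27735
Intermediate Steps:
(k - 23923)/(-5895 + 49544) = (36029 - 23923)/(-5895 + 49544) = 12106/43649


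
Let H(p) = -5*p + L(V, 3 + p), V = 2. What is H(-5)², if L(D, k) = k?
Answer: 529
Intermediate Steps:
H(p) = 3 - 4*p (H(p) = -5*p + (3 + p) = 3 - 4*p)
H(-5)² = (3 - 4*(-5))² = (3 + 20)² = 23² = 529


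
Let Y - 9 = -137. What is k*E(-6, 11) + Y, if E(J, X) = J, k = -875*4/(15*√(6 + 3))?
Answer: 1016/3 ≈ 338.67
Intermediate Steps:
Y = -128 (Y = 9 - 137 = -128)
k = -700/9 (k = -875/(((3*(¼))*5)*√9) = -875/(((¾)*5)*3) = -875/((15/4)*3) = -875/45/4 = -875*4/45 = -700/9 ≈ -77.778)
k*E(-6, 11) + Y = -700/9*(-6) - 128 = 1400/3 - 128 = 1016/3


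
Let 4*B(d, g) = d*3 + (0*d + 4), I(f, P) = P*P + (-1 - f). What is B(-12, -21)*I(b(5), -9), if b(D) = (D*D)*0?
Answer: -640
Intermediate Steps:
b(D) = 0 (b(D) = D**2*0 = 0)
I(f, P) = -1 + P**2 - f (I(f, P) = P**2 + (-1 - f) = -1 + P**2 - f)
B(d, g) = 1 + 3*d/4 (B(d, g) = (d*3 + (0*d + 4))/4 = (3*d + (0 + 4))/4 = (3*d + 4)/4 = (4 + 3*d)/4 = 1 + 3*d/4)
B(-12, -21)*I(b(5), -9) = (1 + (3/4)*(-12))*(-1 + (-9)**2 - 1*0) = (1 - 9)*(-1 + 81 + 0) = -8*80 = -640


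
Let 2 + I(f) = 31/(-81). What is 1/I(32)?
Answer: -81/193 ≈ -0.41969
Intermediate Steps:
I(f) = -193/81 (I(f) = -2 + 31/(-81) = -2 + 31*(-1/81) = -2 - 31/81 = -193/81)
1/I(32) = 1/(-193/81) = -81/193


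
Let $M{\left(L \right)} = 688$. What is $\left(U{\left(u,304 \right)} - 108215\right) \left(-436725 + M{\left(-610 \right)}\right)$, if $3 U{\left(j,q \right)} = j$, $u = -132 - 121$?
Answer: $\frac{141667549226}{3} \approx 4.7222 \cdot 10^{10}$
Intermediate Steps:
$u = -253$ ($u = -132 - 121 = -253$)
$U{\left(j,q \right)} = \frac{j}{3}$
$\left(U{\left(u,304 \right)} - 108215\right) \left(-436725 + M{\left(-610 \right)}\right) = \left(\frac{1}{3} \left(-253\right) - 108215\right) \left(-436725 + 688\right) = \left(- \frac{253}{3} - 108215\right) \left(-436037\right) = \left(- \frac{324898}{3}\right) \left(-436037\right) = \frac{141667549226}{3}$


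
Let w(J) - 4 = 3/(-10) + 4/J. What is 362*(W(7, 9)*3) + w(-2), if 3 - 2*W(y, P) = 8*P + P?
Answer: -423523/10 ≈ -42352.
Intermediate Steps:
W(y, P) = 3/2 - 9*P/2 (W(y, P) = 3/2 - (8*P + P)/2 = 3/2 - 9*P/2)
w(J) = 37/10 + 4/J (w(J) = 4 + (3/(-10) + 4/J) = 4 + (3*(-⅒) + 4/J) = 4 + (-3/10 + 4/J) = 37/10 + 4/J)
362*(W(7, 9)*3) + w(-2) = 362*((3/2 - 9/2*9)*3) + (37/10 + 4/(-2)) = 362*((3/2 - 81/2)*3) + (37/10 + 4*(-½)) = 362*(-39*3) + (37/10 - 2) = 362*(-117) + 17/10 = -42354 + 17/10 = -423523/10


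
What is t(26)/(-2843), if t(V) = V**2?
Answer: -676/2843 ≈ -0.23778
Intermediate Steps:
t(26)/(-2843) = 26**2/(-2843) = 676*(-1/2843) = -676/2843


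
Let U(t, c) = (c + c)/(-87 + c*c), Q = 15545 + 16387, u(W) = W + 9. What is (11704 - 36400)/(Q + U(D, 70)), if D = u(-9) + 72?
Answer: -14857731/19211107 ≈ -0.77339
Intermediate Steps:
u(W) = 9 + W
D = 72 (D = (9 - 9) + 72 = 0 + 72 = 72)
Q = 31932
U(t, c) = 2*c/(-87 + c²) (U(t, c) = (2*c)/(-87 + c²) = 2*c/(-87 + c²))
(11704 - 36400)/(Q + U(D, 70)) = (11704 - 36400)/(31932 + 2*70/(-87 + 70²)) = -24696/(31932 + 2*70/(-87 + 4900)) = -24696/(31932 + 2*70/4813) = -24696/(31932 + 2*70*(1/4813)) = -24696/(31932 + 140/4813) = -24696/153688856/4813 = -24696*4813/153688856 = -14857731/19211107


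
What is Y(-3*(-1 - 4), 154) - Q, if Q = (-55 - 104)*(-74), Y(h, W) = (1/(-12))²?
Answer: -1694303/144 ≈ -11766.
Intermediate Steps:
Y(h, W) = 1/144 (Y(h, W) = (-1/12)² = 1/144)
Q = 11766 (Q = -159*(-74) = 11766)
Y(-3*(-1 - 4), 154) - Q = 1/144 - 1*11766 = 1/144 - 11766 = -1694303/144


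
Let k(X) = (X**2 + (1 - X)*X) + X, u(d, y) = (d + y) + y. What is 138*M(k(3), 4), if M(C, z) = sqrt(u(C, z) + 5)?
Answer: 138*sqrt(19) ≈ 601.53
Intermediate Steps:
u(d, y) = d + 2*y
k(X) = X + X**2 + X*(1 - X) (k(X) = (X**2 + X*(1 - X)) + X = X + X**2 + X*(1 - X))
M(C, z) = sqrt(5 + C + 2*z) (M(C, z) = sqrt((C + 2*z) + 5) = sqrt(5 + C + 2*z))
138*M(k(3), 4) = 138*sqrt(5 + 2*3 + 2*4) = 138*sqrt(5 + 6 + 8) = 138*sqrt(19)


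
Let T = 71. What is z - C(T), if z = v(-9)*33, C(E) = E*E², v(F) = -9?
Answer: -358208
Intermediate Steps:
C(E) = E³
z = -297 (z = -9*33 = -297)
z - C(T) = -297 - 1*71³ = -297 - 1*357911 = -297 - 357911 = -358208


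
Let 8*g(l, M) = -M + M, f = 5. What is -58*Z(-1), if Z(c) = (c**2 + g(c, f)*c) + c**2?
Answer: -116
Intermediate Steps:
g(l, M) = 0 (g(l, M) = (-M + M)/8 = (1/8)*0 = 0)
Z(c) = 2*c**2 (Z(c) = (c**2 + 0*c) + c**2 = (c**2 + 0) + c**2 = c**2 + c**2 = 2*c**2)
-58*Z(-1) = -116*(-1)**2 = -116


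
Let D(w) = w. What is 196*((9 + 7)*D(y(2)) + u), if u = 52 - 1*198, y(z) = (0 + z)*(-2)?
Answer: -41160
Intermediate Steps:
y(z) = -2*z (y(z) = z*(-2) = -2*z)
u = -146 (u = 52 - 198 = -146)
196*((9 + 7)*D(y(2)) + u) = 196*((9 + 7)*(-2*2) - 146) = 196*(16*(-4) - 146) = 196*(-64 - 146) = 196*(-210) = -41160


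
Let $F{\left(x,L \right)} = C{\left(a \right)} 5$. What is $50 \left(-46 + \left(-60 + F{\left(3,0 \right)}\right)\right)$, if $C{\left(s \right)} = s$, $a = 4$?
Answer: $-4300$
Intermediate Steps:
$F{\left(x,L \right)} = 20$ ($F{\left(x,L \right)} = 4 \cdot 5 = 20$)
$50 \left(-46 + \left(-60 + F{\left(3,0 \right)}\right)\right) = 50 \left(-46 + \left(-60 + 20\right)\right) = 50 \left(-46 - 40\right) = 50 \left(-86\right) = -4300$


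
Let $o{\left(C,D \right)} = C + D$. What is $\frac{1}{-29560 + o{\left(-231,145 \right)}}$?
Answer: $- \frac{1}{29646} \approx -3.3731 \cdot 10^{-5}$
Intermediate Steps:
$\frac{1}{-29560 + o{\left(-231,145 \right)}} = \frac{1}{-29560 + \left(-231 + 145\right)} = \frac{1}{-29560 - 86} = \frac{1}{-29646} = - \frac{1}{29646}$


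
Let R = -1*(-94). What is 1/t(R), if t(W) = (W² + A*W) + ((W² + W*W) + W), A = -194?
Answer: 1/8366 ≈ 0.00011953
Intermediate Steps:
R = 94
t(W) = -193*W + 3*W² (t(W) = (W² - 194*W) + ((W² + W*W) + W) = (W² - 194*W) + ((W² + W²) + W) = (W² - 194*W) + (2*W² + W) = (W² - 194*W) + (W + 2*W²) = -193*W + 3*W²)
1/t(R) = 1/(94*(-193 + 3*94)) = 1/(94*(-193 + 282)) = 1/(94*89) = 1/8366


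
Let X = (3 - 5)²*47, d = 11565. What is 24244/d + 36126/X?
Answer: 211177531/1087110 ≈ 194.26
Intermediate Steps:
X = 188 (X = (-2)²*47 = 4*47 = 188)
24244/d + 36126/X = 24244/11565 + 36126/188 = 24244*(1/11565) + 36126*(1/188) = 24244/11565 + 18063/94 = 211177531/1087110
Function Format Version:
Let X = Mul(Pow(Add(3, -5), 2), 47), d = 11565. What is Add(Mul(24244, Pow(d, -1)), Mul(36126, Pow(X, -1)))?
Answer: Rational(211177531, 1087110) ≈ 194.26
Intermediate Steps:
X = 188 (X = Mul(Pow(-2, 2), 47) = Mul(4, 47) = 188)
Add(Mul(24244, Pow(d, -1)), Mul(36126, Pow(X, -1))) = Add(Mul(24244, Pow(11565, -1)), Mul(36126, Pow(188, -1))) = Add(Mul(24244, Rational(1, 11565)), Mul(36126, Rational(1, 188))) = Add(Rational(24244, 11565), Rational(18063, 94)) = Rational(211177531, 1087110)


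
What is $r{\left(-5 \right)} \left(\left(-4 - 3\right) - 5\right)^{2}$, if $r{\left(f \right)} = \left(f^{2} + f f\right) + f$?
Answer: $6480$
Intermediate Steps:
$r{\left(f \right)} = f + 2 f^{2}$ ($r{\left(f \right)} = \left(f^{2} + f^{2}\right) + f = 2 f^{2} + f = f + 2 f^{2}$)
$r{\left(-5 \right)} \left(\left(-4 - 3\right) - 5\right)^{2} = - 5 \left(1 + 2 \left(-5\right)\right) \left(\left(-4 - 3\right) - 5\right)^{2} = - 5 \left(1 - 10\right) \left(-7 - 5\right)^{2} = \left(-5\right) \left(-9\right) \left(-12\right)^{2} = 45 \cdot 144 = 6480$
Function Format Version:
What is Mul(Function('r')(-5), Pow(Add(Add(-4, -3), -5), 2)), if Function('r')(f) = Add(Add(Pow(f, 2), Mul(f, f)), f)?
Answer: 6480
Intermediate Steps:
Function('r')(f) = Add(f, Mul(2, Pow(f, 2))) (Function('r')(f) = Add(Add(Pow(f, 2), Pow(f, 2)), f) = Add(Mul(2, Pow(f, 2)), f) = Add(f, Mul(2, Pow(f, 2))))
Mul(Function('r')(-5), Pow(Add(Add(-4, -3), -5), 2)) = Mul(Mul(-5, Add(1, Mul(2, -5))), Pow(Add(Add(-4, -3), -5), 2)) = Mul(Mul(-5, Add(1, -10)), Pow(Add(-7, -5), 2)) = Mul(Mul(-5, -9), Pow(-12, 2)) = Mul(45, 144) = 6480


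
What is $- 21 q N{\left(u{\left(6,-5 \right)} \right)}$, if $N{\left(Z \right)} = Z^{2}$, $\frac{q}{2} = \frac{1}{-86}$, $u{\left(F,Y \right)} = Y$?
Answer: $\frac{525}{43} \approx 12.209$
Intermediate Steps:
$q = - \frac{1}{43}$ ($q = \frac{2}{-86} = 2 \left(- \frac{1}{86}\right) = - \frac{1}{43} \approx -0.023256$)
$- 21 q N{\left(u{\left(6,-5 \right)} \right)} = \left(-21\right) \left(- \frac{1}{43}\right) \left(-5\right)^{2} = \frac{21}{43} \cdot 25 = \frac{525}{43}$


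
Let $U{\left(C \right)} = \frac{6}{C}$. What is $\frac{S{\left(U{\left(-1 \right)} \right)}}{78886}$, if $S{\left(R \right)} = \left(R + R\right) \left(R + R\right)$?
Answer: $\frac{72}{39443} \approx 0.0018254$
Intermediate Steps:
$S{\left(R \right)} = 4 R^{2}$ ($S{\left(R \right)} = 2 R 2 R = 4 R^{2}$)
$\frac{S{\left(U{\left(-1 \right)} \right)}}{78886} = \frac{4 \left(\frac{6}{-1}\right)^{2}}{78886} = 4 \left(6 \left(-1\right)\right)^{2} \cdot \frac{1}{78886} = 4 \left(-6\right)^{2} \cdot \frac{1}{78886} = 4 \cdot 36 \cdot \frac{1}{78886} = 144 \cdot \frac{1}{78886} = \frac{72}{39443}$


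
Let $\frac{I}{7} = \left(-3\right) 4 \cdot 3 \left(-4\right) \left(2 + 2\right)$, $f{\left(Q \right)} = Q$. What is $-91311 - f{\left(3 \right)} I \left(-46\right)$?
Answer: $465105$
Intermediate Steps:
$I = 4032$ ($I = 7 \left(-3\right) 4 \cdot 3 \left(-4\right) \left(2 + 2\right) = 7 \left(-12\right) 3 \left(-4\right) 4 = 7 \left(-36\right) \left(-4\right) 4 = 7 \cdot 144 \cdot 4 = 7 \cdot 576 = 4032$)
$-91311 - f{\left(3 \right)} I \left(-46\right) = -91311 - 3 \cdot 4032 \left(-46\right) = -91311 - 12096 \left(-46\right) = -91311 - -556416 = -91311 + 556416 = 465105$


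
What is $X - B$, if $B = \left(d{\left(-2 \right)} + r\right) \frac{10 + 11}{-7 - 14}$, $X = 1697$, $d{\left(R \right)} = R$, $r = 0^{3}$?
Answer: $1695$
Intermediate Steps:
$r = 0$
$B = 2$ ($B = \left(-2 + 0\right) \frac{10 + 11}{-7 - 14} = - 2 \frac{21}{-21} = - 2 \cdot 21 \left(- \frac{1}{21}\right) = \left(-2\right) \left(-1\right) = 2$)
$X - B = 1697 - 2 = 1695$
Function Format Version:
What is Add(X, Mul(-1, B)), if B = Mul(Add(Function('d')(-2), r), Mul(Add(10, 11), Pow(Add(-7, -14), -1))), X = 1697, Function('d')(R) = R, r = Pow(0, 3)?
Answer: 1695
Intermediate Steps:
r = 0
B = 2 (B = Mul(Add(-2, 0), Mul(Add(10, 11), Pow(Add(-7, -14), -1))) = Mul(-2, Mul(21, Pow(-21, -1))) = Mul(-2, Mul(21, Rational(-1, 21))) = Mul(-2, -1) = 2)
Add(X, Mul(-1, B)) = Add(1697, Mul(-1, 2)) = Add(1697, -2) = 1695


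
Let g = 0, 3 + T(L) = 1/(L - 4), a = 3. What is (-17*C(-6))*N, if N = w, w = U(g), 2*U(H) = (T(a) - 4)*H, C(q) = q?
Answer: 0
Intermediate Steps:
T(L) = -3 + 1/(-4 + L) (T(L) = -3 + 1/(L - 4) = -3 + 1/(-4 + L))
U(H) = -4*H (U(H) = (((13 - 3*3)/(-4 + 3) - 4)*H)/2 = (((13 - 9)/(-1) - 4)*H)/2 = ((-1*4 - 4)*H)/2 = ((-4 - 4)*H)/2 = (-8*H)/2 = -4*H)
w = 0 (w = -4*0 = 0)
N = 0
(-17*C(-6))*N = -17*(-6)*0 = 102*0 = 0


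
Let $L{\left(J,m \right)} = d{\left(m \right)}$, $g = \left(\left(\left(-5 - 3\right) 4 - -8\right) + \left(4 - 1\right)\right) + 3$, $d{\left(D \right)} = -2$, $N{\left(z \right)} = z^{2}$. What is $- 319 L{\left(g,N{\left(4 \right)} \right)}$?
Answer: $638$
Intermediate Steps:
$g = -18$ ($g = \left(\left(\left(-8\right) 4 + 8\right) + \left(4 - 1\right)\right) + 3 = \left(\left(-32 + 8\right) + 3\right) + 3 = \left(-24 + 3\right) + 3 = -21 + 3 = -18$)
$L{\left(J,m \right)} = -2$
$- 319 L{\left(g,N{\left(4 \right)} \right)} = \left(-319\right) \left(-2\right) = 638$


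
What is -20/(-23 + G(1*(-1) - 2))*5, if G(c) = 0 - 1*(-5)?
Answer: 50/9 ≈ 5.5556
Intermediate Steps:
G(c) = 5 (G(c) = 0 + 5 = 5)
-20/(-23 + G(1*(-1) - 2))*5 = -20/(-23 + 5)*5 = -20/(-18)*5 = -20*(-1/18)*5 = (10/9)*5 = 50/9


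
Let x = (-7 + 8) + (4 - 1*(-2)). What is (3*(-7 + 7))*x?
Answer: 0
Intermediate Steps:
x = 7 (x = 1 + (4 + 2) = 1 + 6 = 7)
(3*(-7 + 7))*x = (3*(-7 + 7))*7 = (3*0)*7 = 0*7 = 0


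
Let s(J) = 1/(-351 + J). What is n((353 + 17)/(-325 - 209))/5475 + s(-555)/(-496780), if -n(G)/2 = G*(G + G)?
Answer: -821545714463/2342273924739960 ≈ -0.00035075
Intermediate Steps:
n(G) = -4*G**2 (n(G) = -2*G*(G + G) = -2*G*2*G = -4*G**2)
n((353 + 17)/(-325 - 209))/5475 + s(-555)/(-496780) = -4*(353 + 17)**2/(-325 - 209)**2/5475 + 1/(-351 - 555*(-496780)) = -4*(370/(-534))**2*(1/5475) - 1/496780/(-906) = -4*(370*(-1/534))**2*(1/5475) - 1/906*(-1/496780) = -4*(-185/267)**2*(1/5475) + 1/450082680 = -4*34225/71289*(1/5475) + 1/450082680 = -136900/71289*1/5475 + 1/450082680 = -5476/15612291 + 1/450082680 = -821545714463/2342273924739960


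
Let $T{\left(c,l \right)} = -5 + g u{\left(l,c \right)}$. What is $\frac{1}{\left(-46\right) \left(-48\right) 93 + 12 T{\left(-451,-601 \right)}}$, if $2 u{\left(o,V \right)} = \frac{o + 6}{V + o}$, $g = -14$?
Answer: $\frac{263}{53977197} \approx 4.8724 \cdot 10^{-6}$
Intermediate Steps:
$u{\left(o,V \right)} = \frac{6 + o}{2 \left(V + o\right)}$ ($u{\left(o,V \right)} = \frac{\left(o + 6\right) \frac{1}{V + o}}{2} = \frac{\left(6 + o\right) \frac{1}{V + o}}{2} = \frac{\frac{1}{V + o} \left(6 + o\right)}{2} = \frac{6 + o}{2 \left(V + o\right)}$)
$T{\left(c,l \right)} = -5 - \frac{14 \left(3 + \frac{l}{2}\right)}{c + l}$ ($T{\left(c,l \right)} = -5 - 14 \frac{3 + \frac{l}{2}}{c + l} = -5 - \frac{14 \left(3 + \frac{l}{2}\right)}{c + l}$)
$\frac{1}{\left(-46\right) \left(-48\right) 93 + 12 T{\left(-451,-601 \right)}} = \frac{1}{\left(-46\right) \left(-48\right) 93 + 12 \frac{-42 - -7212 - -2255}{-451 - 601}} = \frac{1}{2208 \cdot 93 + 12 \frac{-42 + 7212 + 2255}{-1052}} = \frac{1}{205344 + 12 \left(\left(- \frac{1}{1052}\right) 9425\right)} = \frac{1}{205344 + 12 \left(- \frac{9425}{1052}\right)} = \frac{1}{205344 - \frac{28275}{263}} = \frac{1}{\frac{53977197}{263}} = \frac{263}{53977197}$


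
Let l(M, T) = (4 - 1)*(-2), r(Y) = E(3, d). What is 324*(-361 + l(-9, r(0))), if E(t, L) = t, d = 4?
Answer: -118908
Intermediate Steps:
r(Y) = 3
l(M, T) = -6 (l(M, T) = 3*(-2) = -6)
324*(-361 + l(-9, r(0))) = 324*(-361 - 6) = 324*(-367) = -118908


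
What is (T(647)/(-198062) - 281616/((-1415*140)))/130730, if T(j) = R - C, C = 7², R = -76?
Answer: 13950547673/1282333256501500 ≈ 1.0879e-5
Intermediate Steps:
C = 49
T(j) = -125 (T(j) = -76 - 1*49 = -76 - 49 = -125)
(T(647)/(-198062) - 281616/((-1415*140)))/130730 = (-125/(-198062) - 281616/((-1415*140)))/130730 = (-125*(-1/198062) - 281616/(-198100))*(1/130730) = (125/198062 - 281616*(-1/198100))*(1/130730) = (125/198062 + 70404/49525)*(1/130730) = (13950547673/9809020550)*(1/130730) = 13950547673/1282333256501500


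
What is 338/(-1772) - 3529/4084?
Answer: -1908445/1809212 ≈ -1.0548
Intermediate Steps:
338/(-1772) - 3529/4084 = 338*(-1/1772) - 3529*1/4084 = -169/886 - 3529/4084 = -1908445/1809212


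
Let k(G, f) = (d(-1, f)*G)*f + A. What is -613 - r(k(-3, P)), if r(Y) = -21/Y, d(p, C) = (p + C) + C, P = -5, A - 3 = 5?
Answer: -96262/157 ≈ -613.13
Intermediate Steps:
A = 8 (A = 3 + 5 = 8)
d(p, C) = p + 2*C (d(p, C) = (C + p) + C = p + 2*C)
k(G, f) = 8 + G*f*(-1 + 2*f) (k(G, f) = ((-1 + 2*f)*G)*f + 8 = (G*(-1 + 2*f))*f + 8 = G*f*(-1 + 2*f) + 8 = 8 + G*f*(-1 + 2*f))
-613 - r(k(-3, P)) = -613 - (-21)/(8 - 3*(-5)*(-1 + 2*(-5))) = -613 - (-21)/(8 - 3*(-5)*(-1 - 10)) = -613 - (-21)/(8 - 3*(-5)*(-11)) = -613 - (-21)/(8 - 165) = -613 - (-21)/(-157) = -613 - (-21)*(-1)/157 = -613 - 1*21/157 = -613 - 21/157 = -96262/157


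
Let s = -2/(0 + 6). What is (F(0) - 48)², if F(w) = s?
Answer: 21025/9 ≈ 2336.1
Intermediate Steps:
s = -⅓ (s = -2/6 = -2*⅙ = -⅓ ≈ -0.33333)
F(w) = -⅓
(F(0) - 48)² = (-⅓ - 48)² = (-145/3)² = 21025/9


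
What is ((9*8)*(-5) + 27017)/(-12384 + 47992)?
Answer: 26657/35608 ≈ 0.74862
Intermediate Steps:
((9*8)*(-5) + 27017)/(-12384 + 47992) = (72*(-5) + 27017)/35608 = (-360 + 27017)*(1/35608) = 26657*(1/35608) = 26657/35608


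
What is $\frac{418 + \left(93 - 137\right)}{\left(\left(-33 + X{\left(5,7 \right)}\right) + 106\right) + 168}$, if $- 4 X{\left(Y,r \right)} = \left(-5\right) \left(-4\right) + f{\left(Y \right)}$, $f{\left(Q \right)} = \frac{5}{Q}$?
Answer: $\frac{1496}{943} \approx 1.5864$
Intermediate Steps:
$X{\left(Y,r \right)} = -5 - \frac{5}{4 Y}$ ($X{\left(Y,r \right)} = - \frac{\left(-5\right) \left(-4\right) + \frac{5}{Y}}{4} = - \frac{20 + \frac{5}{Y}}{4} = -5 - \frac{5}{4 Y}$)
$\frac{418 + \left(93 - 137\right)}{\left(\left(-33 + X{\left(5,7 \right)}\right) + 106\right) + 168} = \frac{418 + \left(93 - 137\right)}{\left(\left(-33 - \left(5 + \frac{5}{4 \cdot 5}\right)\right) + 106\right) + 168} = \frac{418 - 44}{\left(\left(-33 - \frac{21}{4}\right) + 106\right) + 168} = \frac{374}{\left(\left(-33 - \frac{21}{4}\right) + 106\right) + 168} = \frac{374}{\left(- \frac{153}{4} + 106\right) + 168} = \frac{374}{\frac{271}{4} + 168} = \frac{374}{\frac{943}{4}} = 374 \cdot \frac{4}{943} = \frac{1496}{943}$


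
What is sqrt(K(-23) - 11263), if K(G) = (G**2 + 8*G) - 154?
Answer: 8*I*sqrt(173) ≈ 105.22*I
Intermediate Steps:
K(G) = -154 + G**2 + 8*G
sqrt(K(-23) - 11263) = sqrt((-154 + (-23)**2 + 8*(-23)) - 11263) = sqrt((-154 + 529 - 184) - 11263) = sqrt(191 - 11263) = sqrt(-11072) = 8*I*sqrt(173)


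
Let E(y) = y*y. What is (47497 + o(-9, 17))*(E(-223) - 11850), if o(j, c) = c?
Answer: 1799782806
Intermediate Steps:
E(y) = y²
(47497 + o(-9, 17))*(E(-223) - 11850) = (47497 + 17)*((-223)² - 11850) = 47514*(49729 - 11850) = 47514*37879 = 1799782806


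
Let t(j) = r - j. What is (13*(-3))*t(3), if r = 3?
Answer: 0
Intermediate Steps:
t(j) = 3 - j
(13*(-3))*t(3) = (13*(-3))*(3 - 1*3) = -39*(3 - 3) = -39*0 = 0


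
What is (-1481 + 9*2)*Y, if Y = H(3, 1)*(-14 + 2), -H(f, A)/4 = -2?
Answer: 140448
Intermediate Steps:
H(f, A) = 8 (H(f, A) = -4*(-2) = 8)
Y = -96 (Y = 8*(-14 + 2) = 8*(-12) = -96)
(-1481 + 9*2)*Y = (-1481 + 9*2)*(-96) = (-1481 + 18)*(-96) = -1463*(-96) = 140448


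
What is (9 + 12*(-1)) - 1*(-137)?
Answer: 134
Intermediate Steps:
(9 + 12*(-1)) - 1*(-137) = (9 - 12) + 137 = -3 + 137 = 134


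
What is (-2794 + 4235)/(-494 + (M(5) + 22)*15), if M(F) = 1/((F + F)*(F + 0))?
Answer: -14410/1637 ≈ -8.8027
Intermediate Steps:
M(F) = 1/(2*F**2) (M(F) = 1/((2*F)*F) = 1/(2*F**2))
(-2794 + 4235)/(-494 + (M(5) + 22)*15) = (-2794 + 4235)/(-494 + ((1/2)/5**2 + 22)*15) = 1441/(-494 + ((1/2)*(1/25) + 22)*15) = 1441/(-494 + (1/50 + 22)*15) = 1441/(-494 + (1101/50)*15) = 1441/(-494 + 3303/10) = 1441/(-1637/10) = 1441*(-10/1637) = -14410/1637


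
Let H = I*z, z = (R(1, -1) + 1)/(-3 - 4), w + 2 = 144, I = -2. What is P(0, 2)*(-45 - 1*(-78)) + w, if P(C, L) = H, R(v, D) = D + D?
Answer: 928/7 ≈ 132.57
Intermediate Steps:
w = 142 (w = -2 + 144 = 142)
R(v, D) = 2*D
z = ⅐ (z = (2*(-1) + 1)/(-3 - 4) = (-2 + 1)/(-7) = -1*(-⅐) = ⅐ ≈ 0.14286)
H = -2/7 (H = -2*⅐ = -2/7 ≈ -0.28571)
P(C, L) = -2/7
P(0, 2)*(-45 - 1*(-78)) + w = -2*(-45 - 1*(-78))/7 + 142 = -2*(-45 + 78)/7 + 142 = -2/7*33 + 142 = -66/7 + 142 = 928/7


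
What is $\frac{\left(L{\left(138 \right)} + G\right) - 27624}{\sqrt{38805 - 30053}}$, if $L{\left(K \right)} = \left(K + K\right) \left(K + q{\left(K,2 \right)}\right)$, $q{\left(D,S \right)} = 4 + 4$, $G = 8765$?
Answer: $\frac{21437 \sqrt{547}}{2188} \approx 229.15$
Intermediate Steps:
$q{\left(D,S \right)} = 8$
$L{\left(K \right)} = 2 K \left(8 + K\right)$ ($L{\left(K \right)} = \left(K + K\right) \left(K + 8\right) = 2 K \left(8 + K\right)$)
$\frac{\left(L{\left(138 \right)} + G\right) - 27624}{\sqrt{38805 - 30053}} = \frac{\left(2 \cdot 138 \left(8 + 138\right) + 8765\right) - 27624}{\sqrt{38805 - 30053}} = \frac{\left(2 \cdot 138 \cdot 146 + 8765\right) - 27624}{\sqrt{8752}} = \frac{\left(40296 + 8765\right) - 27624}{4 \sqrt{547}} = \left(49061 - 27624\right) \frac{\sqrt{547}}{2188} = 21437 \frac{\sqrt{547}}{2188} = \frac{21437 \sqrt{547}}{2188}$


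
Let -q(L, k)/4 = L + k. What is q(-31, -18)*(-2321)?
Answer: -454916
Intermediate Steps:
q(L, k) = -4*L - 4*k (q(L, k) = -4*(L + k) = -4*L - 4*k)
q(-31, -18)*(-2321) = (-4*(-31) - 4*(-18))*(-2321) = (124 + 72)*(-2321) = 196*(-2321) = -454916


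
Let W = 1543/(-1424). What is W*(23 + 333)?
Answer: -1543/4 ≈ -385.75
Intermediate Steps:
W = -1543/1424 (W = 1543*(-1/1424) = -1543/1424 ≈ -1.0836)
W*(23 + 333) = -1543*(23 + 333)/1424 = -1543/1424*356 = -1543/4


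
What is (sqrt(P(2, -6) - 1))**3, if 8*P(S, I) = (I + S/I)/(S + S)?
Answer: -115*I*sqrt(690)/2304 ≈ -1.3111*I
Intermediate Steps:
P(S, I) = (I + S/I)/(16*S) (P(S, I) = ((I + S/I)/(S + S))/8 = ((I + S/I)/((2*S)))/8 = ((I + S/I)*(1/(2*S)))/8 = ((I + S/I)/(2*S))/8 = (I + S/I)/(16*S))
(sqrt(P(2, -6) - 1))**3 = (sqrt((1/16)*(2 + (-6)**2)/(-6*2) - 1))**3 = (sqrt((1/16)*(-1/6)*(1/2)*(2 + 36) - 1))**3 = (sqrt((1/16)*(-1/6)*(1/2)*38 - 1))**3 = (sqrt(-19/96 - 1))**3 = (sqrt(-115/96))**3 = (I*sqrt(690)/24)**3 = -115*I*sqrt(690)/2304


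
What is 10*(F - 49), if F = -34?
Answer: -830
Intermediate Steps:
10*(F - 49) = 10*(-34 - 49) = 10*(-83) = -830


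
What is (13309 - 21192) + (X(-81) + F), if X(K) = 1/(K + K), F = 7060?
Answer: -133327/162 ≈ -823.01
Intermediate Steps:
X(K) = 1/(2*K)
(13309 - 21192) + (X(-81) + F) = (13309 - 21192) + ((1/2)/(-81) + 7060) = -7883 + ((1/2)*(-1/81) + 7060) = -7883 + (-1/162 + 7060) = -7883 + 1143719/162 = -133327/162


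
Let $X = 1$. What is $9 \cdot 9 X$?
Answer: $81$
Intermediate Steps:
$9 \cdot 9 X = 9 \cdot 9 \cdot 1 = 81 \cdot 1 = 81$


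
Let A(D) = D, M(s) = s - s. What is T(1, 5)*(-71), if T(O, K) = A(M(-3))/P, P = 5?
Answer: 0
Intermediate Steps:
M(s) = 0
T(O, K) = 0 (T(O, K) = 0/5 = 0*(⅕) = 0)
T(1, 5)*(-71) = 0*(-71) = 0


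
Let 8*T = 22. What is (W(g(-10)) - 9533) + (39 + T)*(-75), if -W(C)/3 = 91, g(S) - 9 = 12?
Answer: -51749/4 ≈ -12937.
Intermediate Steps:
T = 11/4 (T = (⅛)*22 = 11/4 ≈ 2.7500)
g(S) = 21 (g(S) = 9 + 12 = 21)
W(C) = -273 (W(C) = -3*91 = -273)
(W(g(-10)) - 9533) + (39 + T)*(-75) = (-273 - 9533) + (39 + 11/4)*(-75) = -9806 + (167/4)*(-75) = -9806 - 12525/4 = -51749/4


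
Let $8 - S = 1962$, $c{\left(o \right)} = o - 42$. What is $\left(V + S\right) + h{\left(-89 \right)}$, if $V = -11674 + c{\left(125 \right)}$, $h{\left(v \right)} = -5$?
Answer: $-13550$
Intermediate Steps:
$c{\left(o \right)} = -42 + o$
$S = -1954$ ($S = 8 - 1962 = -1954$)
$V = -11591$ ($V = -11674 + \left(-42 + 125\right) = -11674 + 83 = -11591$)
$\left(V + S\right) + h{\left(-89 \right)} = \left(-11591 - 1954\right) - 5 = -13545 - 5 = -13550$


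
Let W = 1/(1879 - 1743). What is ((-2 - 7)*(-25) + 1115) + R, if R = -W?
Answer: 182239/136 ≈ 1340.0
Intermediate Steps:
W = 1/136 ≈ 0.0073529
R = -1/136 (R = -1*1/136 = -1/136 ≈ -0.0073529)
((-2 - 7)*(-25) + 1115) + R = ((-2 - 7)*(-25) + 1115) - 1/136 = (-9*(-25) + 1115) - 1/136 = (225 + 1115) - 1/136 = 1340 - 1/136 = 182239/136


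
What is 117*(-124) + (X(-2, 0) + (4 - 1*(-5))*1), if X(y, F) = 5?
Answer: -14494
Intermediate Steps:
117*(-124) + (X(-2, 0) + (4 - 1*(-5))*1) = 117*(-124) + (5 + (4 - 1*(-5))*1) = -14508 + (5 + (4 + 5)*1) = -14508 + (5 + 9*1) = -14508 + (5 + 9) = -14508 + 14 = -14494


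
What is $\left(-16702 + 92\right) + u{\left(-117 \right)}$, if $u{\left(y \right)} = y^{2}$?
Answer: $-2921$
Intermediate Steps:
$\left(-16702 + 92\right) + u{\left(-117 \right)} = \left(-16702 + 92\right) + \left(-117\right)^{2} = -16610 + 13689 = -2921$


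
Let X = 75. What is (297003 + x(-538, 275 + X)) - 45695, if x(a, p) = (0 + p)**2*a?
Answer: -65653692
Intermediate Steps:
x(a, p) = a*p**2 (x(a, p) = p**2*a = a*p**2)
(297003 + x(-538, 275 + X)) - 45695 = (297003 - 538*(275 + 75)**2) - 45695 = (297003 - 538*350**2) - 45695 = (297003 - 538*122500) - 45695 = (297003 - 65905000) - 45695 = -65607997 - 45695 = -65653692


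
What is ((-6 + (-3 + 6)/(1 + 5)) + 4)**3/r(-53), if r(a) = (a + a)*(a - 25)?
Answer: -9/22048 ≈ -0.00040820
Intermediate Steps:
r(a) = 2*a*(-25 + a) (r(a) = (2*a)*(-25 + a) = 2*a*(-25 + a))
((-6 + (-3 + 6)/(1 + 5)) + 4)**3/r(-53) = ((-6 + (-3 + 6)/(1 + 5)) + 4)**3/((2*(-53)*(-25 - 53))) = ((-6 + 3/6) + 4)**3/((2*(-53)*(-78))) = ((-6 + 3*(1/6)) + 4)**3/8268 = ((-6 + 1/2) + 4)**3*(1/8268) = (-11/2 + 4)**3*(1/8268) = (-3/2)**3*(1/8268) = -27/8*1/8268 = -9/22048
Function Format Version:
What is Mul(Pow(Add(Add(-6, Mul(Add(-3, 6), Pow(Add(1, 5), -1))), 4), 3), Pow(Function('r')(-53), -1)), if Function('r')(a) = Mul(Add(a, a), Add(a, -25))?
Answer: Rational(-9, 22048) ≈ -0.00040820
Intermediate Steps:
Function('r')(a) = Mul(2, a, Add(-25, a)) (Function('r')(a) = Mul(Mul(2, a), Add(-25, a)) = Mul(2, a, Add(-25, a)))
Mul(Pow(Add(Add(-6, Mul(Add(-3, 6), Pow(Add(1, 5), -1))), 4), 3), Pow(Function('r')(-53), -1)) = Mul(Pow(Add(Add(-6, Mul(Add(-3, 6), Pow(Add(1, 5), -1))), 4), 3), Pow(Mul(2, -53, Add(-25, -53)), -1)) = Mul(Pow(Add(Add(-6, Mul(3, Pow(6, -1))), 4), 3), Pow(Mul(2, -53, -78), -1)) = Mul(Pow(Add(Add(-6, Mul(3, Rational(1, 6))), 4), 3), Pow(8268, -1)) = Mul(Pow(Add(Add(-6, Rational(1, 2)), 4), 3), Rational(1, 8268)) = Mul(Pow(Add(Rational(-11, 2), 4), 3), Rational(1, 8268)) = Mul(Pow(Rational(-3, 2), 3), Rational(1, 8268)) = Mul(Rational(-27, 8), Rational(1, 8268)) = Rational(-9, 22048)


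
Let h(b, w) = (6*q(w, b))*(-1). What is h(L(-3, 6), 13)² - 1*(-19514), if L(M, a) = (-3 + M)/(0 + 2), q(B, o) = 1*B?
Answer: 25598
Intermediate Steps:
q(B, o) = B
L(M, a) = -3/2 + M/2 (L(M, a) = (-3 + M)/2 = (-3 + M)*(½) = -3/2 + M/2)
h(b, w) = -6*w (h(b, w) = (6*w)*(-1) = -6*w)
h(L(-3, 6), 13)² - 1*(-19514) = (-6*13)² - 1*(-19514) = (-78)² + 19514 = 6084 + 19514 = 25598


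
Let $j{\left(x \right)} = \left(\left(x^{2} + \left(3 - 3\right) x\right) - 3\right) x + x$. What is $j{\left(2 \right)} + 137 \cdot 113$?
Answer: $15485$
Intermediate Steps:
$j{\left(x \right)} = x + x \left(-3 + x^{2}\right)$ ($j{\left(x \right)} = \left(\left(x^{2} + 0 x\right) - 3\right) x + x = \left(\left(x^{2} + 0\right) - 3\right) x + x = \left(x^{2} - 3\right) x + x = \left(-3 + x^{2}\right) x + x = x \left(-3 + x^{2}\right) + x = x + x \left(-3 + x^{2}\right)$)
$j{\left(2 \right)} + 137 \cdot 113 = 2 \left(-2 + 2^{2}\right) + 137 \cdot 113 = 2 \left(-2 + 4\right) + 15481 = 2 \cdot 2 + 15481 = 4 + 15481 = 15485$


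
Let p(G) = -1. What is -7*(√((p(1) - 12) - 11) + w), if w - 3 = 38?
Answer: -287 - 14*I*√6 ≈ -287.0 - 34.293*I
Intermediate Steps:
w = 41 (w = 3 + 38 = 41)
-7*(√((p(1) - 12) - 11) + w) = -7*(√((-1 - 12) - 11) + 41) = -7*(√(-13 - 11) + 41) = -7*(√(-24) + 41) = -7*(2*I*√6 + 41) = -7*(41 + 2*I*√6) = -287 - 14*I*√6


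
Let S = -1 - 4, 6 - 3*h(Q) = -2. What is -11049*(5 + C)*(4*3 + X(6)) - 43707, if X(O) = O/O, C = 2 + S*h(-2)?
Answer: 865994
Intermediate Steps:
h(Q) = 8/3 (h(Q) = 2 - ⅓*(-2) = 2 + ⅔ = 8/3)
S = -5
C = -34/3 (C = 2 - 5*8/3 = 2 - 40/3 = -34/3 ≈ -11.333)
X(O) = 1
-11049*(5 + C)*(4*3 + X(6)) - 43707 = -11049*(5 - 34/3)*(4*3 + 1) - 43707 = -(-69977)*(12 + 1) - 43707 = -(-69977)*13 - 43707 = -11049*(-247/3) - 43707 = 909701 - 43707 = 865994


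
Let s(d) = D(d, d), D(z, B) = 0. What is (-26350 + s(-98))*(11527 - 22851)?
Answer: 298387400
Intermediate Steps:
s(d) = 0
(-26350 + s(-98))*(11527 - 22851) = (-26350 + 0)*(11527 - 22851) = -26350*(-11324) = 298387400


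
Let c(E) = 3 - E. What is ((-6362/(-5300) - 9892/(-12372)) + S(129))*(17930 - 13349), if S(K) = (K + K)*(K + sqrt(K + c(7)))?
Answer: 416581849086441/2732150 + 5909490*sqrt(5) ≈ 1.6569e+8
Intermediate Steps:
S(K) = 2*K*(K + sqrt(-4 + K)) (S(K) = (K + K)*(K + sqrt(K + (3 - 1*7))) = (2*K)*(K + sqrt(K + (3 - 7))) = (2*K)*(K + sqrt(K - 4)) = (2*K)*(K + sqrt(-4 + K)) = 2*K*(K + sqrt(-4 + K)))
((-6362/(-5300) - 9892/(-12372)) + S(129))*(17930 - 13349) = ((-6362/(-5300) - 9892/(-12372)) + 2*129*(129 + sqrt(-4 + 129)))*(17930 - 13349) = ((-6362*(-1/5300) - 9892*(-1/12372)) + 2*129*(129 + sqrt(125)))*4581 = ((3181/2650 + 2473/3093) + 2*129*(129 + 5*sqrt(5)))*4581 = (16392283/8196450 + (33282 + 1290*sqrt(5)))*4581 = (272810641183/8196450 + 1290*sqrt(5))*4581 = 416581849086441/2732150 + 5909490*sqrt(5)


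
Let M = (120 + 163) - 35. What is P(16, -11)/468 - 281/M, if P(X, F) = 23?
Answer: -31451/29016 ≈ -1.0839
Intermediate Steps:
M = 248 (M = 283 - 35 = 248)
P(16, -11)/468 - 281/M = 23/468 - 281/248 = -31451/29016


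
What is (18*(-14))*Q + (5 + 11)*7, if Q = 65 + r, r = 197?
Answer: -65912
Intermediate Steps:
Q = 262 (Q = 65 + 197 = 262)
(18*(-14))*Q + (5 + 11)*7 = (18*(-14))*262 + (5 + 11)*7 = -252*262 + 16*7 = -66024 + 112 = -65912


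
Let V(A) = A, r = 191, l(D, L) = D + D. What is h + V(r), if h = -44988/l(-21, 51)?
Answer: 8835/7 ≈ 1262.1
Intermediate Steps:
l(D, L) = 2*D
h = 7498/7 (h = -44988/(2*(-21)) = -44988/(-42) = -44988*(-1/42) = 7498/7 ≈ 1071.1)
h + V(r) = 7498/7 + 191 = 8835/7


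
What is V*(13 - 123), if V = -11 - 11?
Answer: 2420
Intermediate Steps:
V = -22
V*(13 - 123) = -22*(13 - 123) = -22*(-110) = 2420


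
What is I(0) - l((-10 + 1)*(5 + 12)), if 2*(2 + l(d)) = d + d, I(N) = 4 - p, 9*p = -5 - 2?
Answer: 1438/9 ≈ 159.78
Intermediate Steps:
p = -7/9 (p = (-5 - 2)/9 = (1/9)*(-7) = -7/9 ≈ -0.77778)
I(N) = 43/9 (I(N) = 4 - 1*(-7/9) = 4 + 7/9 = 43/9)
l(d) = -2 + d (l(d) = -2 + (d + d)/2 = -2 + (2*d)/2 = -2 + d)
I(0) - l((-10 + 1)*(5 + 12)) = 43/9 - (-2 + (-10 + 1)*(5 + 12)) = 43/9 - (-2 - 9*17) = 43/9 - (-2 - 153) = 43/9 - 1*(-155) = 43/9 + 155 = 1438/9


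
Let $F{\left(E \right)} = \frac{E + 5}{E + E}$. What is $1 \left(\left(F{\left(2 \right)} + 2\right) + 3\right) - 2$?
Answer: $\frac{19}{4} \approx 4.75$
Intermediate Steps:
$F{\left(E \right)} = \frac{5 + E}{2 E}$
$1 \left(\left(F{\left(2 \right)} + 2\right) + 3\right) - 2 = 1 \left(\left(\frac{5 + 2}{2 \cdot 2} + 2\right) + 3\right) - 2 = 1 \left(\left(\frac{1}{2} \cdot \frac{1}{2} \cdot 7 + 2\right) + 3\right) - 2 = 1 \left(\left(\frac{7}{4} + 2\right) + 3\right) - 2 = 1 \left(\frac{15}{4} + 3\right) - 2 = 1 \cdot \frac{27}{4} - 2 = \frac{27}{4} - 2 = \frac{19}{4}$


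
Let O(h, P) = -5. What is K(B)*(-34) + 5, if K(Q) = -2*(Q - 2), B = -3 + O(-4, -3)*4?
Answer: -1695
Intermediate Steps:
B = -23 (B = -3 - 5*4 = -3 - 20 = -23)
K(Q) = 4 - 2*Q (K(Q) = -2*(-2 + Q) = 4 - 2*Q)
K(B)*(-34) + 5 = (4 - 2*(-23))*(-34) + 5 = (4 + 46)*(-34) + 5 = 50*(-34) + 5 = -1700 + 5 = -1695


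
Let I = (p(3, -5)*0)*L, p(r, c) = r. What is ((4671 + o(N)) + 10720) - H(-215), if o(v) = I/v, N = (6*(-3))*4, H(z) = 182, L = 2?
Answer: 15209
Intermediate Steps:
N = -72 (N = -18*4 = -72)
I = 0 (I = (3*0)*2 = 0*2 = 0)
o(v) = 0 (o(v) = 0/v = 0)
((4671 + o(N)) + 10720) - H(-215) = ((4671 + 0) + 10720) - 1*182 = (4671 + 10720) - 182 = 15391 - 182 = 15209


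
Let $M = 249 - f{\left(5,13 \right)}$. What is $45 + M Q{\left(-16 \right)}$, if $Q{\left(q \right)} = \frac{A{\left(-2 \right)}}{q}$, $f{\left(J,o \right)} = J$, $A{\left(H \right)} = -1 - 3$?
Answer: $106$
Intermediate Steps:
$A{\left(H \right)} = -4$
$Q{\left(q \right)} = - \frac{4}{q}$
$M = 244$ ($M = 249 - 5 = 244$)
$45 + M Q{\left(-16 \right)} = 45 + 244 \left(- \frac{4}{-16}\right) = 45 + 244 \left(\left(-4\right) \left(- \frac{1}{16}\right)\right) = 45 + 244 \cdot \frac{1}{4} = 45 + 61 = 106$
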